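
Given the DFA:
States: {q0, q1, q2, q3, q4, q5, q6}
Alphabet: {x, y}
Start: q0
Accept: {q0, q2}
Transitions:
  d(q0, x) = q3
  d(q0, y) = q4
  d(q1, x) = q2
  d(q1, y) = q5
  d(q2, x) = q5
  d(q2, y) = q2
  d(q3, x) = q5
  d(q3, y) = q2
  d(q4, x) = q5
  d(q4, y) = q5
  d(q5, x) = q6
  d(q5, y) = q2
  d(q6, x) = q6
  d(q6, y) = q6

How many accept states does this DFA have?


Accept states listed: {q0, q2}
Counting: q0(1) q2(2)

2


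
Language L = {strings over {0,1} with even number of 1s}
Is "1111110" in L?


count('1') = 6; 6 mod 2 = 0

Yes, "1111110" is in L


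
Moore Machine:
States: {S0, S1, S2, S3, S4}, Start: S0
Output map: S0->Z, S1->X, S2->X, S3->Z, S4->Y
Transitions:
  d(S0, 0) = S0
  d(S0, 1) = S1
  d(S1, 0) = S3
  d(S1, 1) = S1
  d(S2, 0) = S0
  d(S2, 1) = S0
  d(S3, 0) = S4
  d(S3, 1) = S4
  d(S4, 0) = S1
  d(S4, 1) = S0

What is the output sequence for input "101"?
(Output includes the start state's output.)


Start: S0 (output Z)
  --1--> S1 (output X)
  --0--> S3 (output Z)
  --1--> S4 (output Y)

"ZXZY"


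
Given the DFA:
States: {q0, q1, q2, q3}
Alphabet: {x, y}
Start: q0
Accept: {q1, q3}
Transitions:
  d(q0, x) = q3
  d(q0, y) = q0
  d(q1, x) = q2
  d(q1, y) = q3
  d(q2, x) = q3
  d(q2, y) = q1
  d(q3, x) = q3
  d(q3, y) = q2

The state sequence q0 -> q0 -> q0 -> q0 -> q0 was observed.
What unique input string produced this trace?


Trace back each transition to find the symbol:
  q0 --[y]--> q0
  q0 --[y]--> q0
  q0 --[y]--> q0
  q0 --[y]--> q0

"yyyy"


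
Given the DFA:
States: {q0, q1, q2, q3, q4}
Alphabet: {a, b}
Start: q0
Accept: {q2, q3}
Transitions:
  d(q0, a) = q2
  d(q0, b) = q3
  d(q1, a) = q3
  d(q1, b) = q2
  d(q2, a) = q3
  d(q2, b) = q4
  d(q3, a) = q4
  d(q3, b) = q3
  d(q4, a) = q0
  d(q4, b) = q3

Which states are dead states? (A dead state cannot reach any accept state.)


Forward reachability from each state:
  q0 -> reaches accept state q2 (live)
  q1 -> reaches accept state q2 (live)
  q2 -> reaches accept state q2 (live)
  q3 -> reaches accept state q2 (live)
  q4 -> reaches accept state q2 (live)

None (all states can reach an accept state)


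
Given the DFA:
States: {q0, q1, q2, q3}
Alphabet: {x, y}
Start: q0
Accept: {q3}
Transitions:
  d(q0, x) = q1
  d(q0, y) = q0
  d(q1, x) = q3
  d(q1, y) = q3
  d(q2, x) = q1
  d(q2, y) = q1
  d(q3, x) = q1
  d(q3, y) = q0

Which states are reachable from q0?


BFS from q0:
  layer 0: {q0}
  layer 1: {q1}
  layer 2: {q3}

{q0, q1, q3}


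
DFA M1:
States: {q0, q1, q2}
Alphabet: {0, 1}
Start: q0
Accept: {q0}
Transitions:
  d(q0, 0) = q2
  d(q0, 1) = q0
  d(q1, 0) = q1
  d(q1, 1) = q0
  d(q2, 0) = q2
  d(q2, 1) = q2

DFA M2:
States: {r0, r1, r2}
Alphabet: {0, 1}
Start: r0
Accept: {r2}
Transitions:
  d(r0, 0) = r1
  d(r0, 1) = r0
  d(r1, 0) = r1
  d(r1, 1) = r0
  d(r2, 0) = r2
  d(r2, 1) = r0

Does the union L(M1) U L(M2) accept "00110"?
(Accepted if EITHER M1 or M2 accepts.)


M1: final=q2 accepted=False
M2: final=r1 accepted=False

No, union rejects (neither accepts)


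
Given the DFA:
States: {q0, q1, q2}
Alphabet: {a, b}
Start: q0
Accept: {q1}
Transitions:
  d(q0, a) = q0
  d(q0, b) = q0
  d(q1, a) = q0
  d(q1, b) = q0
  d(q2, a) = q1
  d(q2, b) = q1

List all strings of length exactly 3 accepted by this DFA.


All strings of length 3: 8 total
Accepted: 0

None


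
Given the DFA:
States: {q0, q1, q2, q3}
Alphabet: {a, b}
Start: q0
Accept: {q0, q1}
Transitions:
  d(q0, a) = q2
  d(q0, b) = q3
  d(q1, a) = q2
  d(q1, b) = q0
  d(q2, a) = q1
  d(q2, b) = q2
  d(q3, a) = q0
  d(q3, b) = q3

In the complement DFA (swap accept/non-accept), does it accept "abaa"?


Trace: q0 -> q2 -> q2 -> q1 -> q2
Final: q2
Original accept: {q0, q1}
Complement: q2 is not in original accept

Yes, complement accepts (original rejects)


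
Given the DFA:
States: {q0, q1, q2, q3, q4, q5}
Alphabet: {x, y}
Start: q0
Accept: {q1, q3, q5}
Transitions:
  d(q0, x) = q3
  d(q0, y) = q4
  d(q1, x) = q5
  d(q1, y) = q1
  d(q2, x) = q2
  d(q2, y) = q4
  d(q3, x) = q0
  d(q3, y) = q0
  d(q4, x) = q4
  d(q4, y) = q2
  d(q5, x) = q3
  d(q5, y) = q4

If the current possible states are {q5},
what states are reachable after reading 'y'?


Apply transition on 'y' from each current state:
  d(q5, y) = q4

{q4}


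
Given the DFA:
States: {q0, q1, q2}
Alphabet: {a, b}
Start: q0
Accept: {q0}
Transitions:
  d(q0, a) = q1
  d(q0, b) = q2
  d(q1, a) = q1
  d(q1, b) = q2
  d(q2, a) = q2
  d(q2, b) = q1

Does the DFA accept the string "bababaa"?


Trace: q0 -> q2 -> q2 -> q1 -> q1 -> q2 -> q2 -> q2
Final state: q2
Accept states: {q0}

No, rejected (final state q2 is not an accept state)


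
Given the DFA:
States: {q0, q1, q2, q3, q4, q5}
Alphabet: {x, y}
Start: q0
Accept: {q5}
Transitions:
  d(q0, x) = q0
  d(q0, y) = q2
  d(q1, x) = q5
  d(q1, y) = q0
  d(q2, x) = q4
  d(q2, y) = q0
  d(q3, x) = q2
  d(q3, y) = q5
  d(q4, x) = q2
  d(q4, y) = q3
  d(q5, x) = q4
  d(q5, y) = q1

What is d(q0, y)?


Looking up transition d(q0, y)

q2


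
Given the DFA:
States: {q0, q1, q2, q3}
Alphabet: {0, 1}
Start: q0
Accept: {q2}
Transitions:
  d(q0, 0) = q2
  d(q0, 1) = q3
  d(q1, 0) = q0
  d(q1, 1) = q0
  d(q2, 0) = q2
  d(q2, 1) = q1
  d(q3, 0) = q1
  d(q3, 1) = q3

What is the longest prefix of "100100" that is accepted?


Run the DFA, marking each prefix where the state is accepting:
  "" -> q0 [reject]
  "1" -> q3 [reject]
  "10" -> q1 [reject]
  "100" -> q0 [reject]
  "1001" -> q3 [reject]
  "10010" -> q1 [reject]
  "100100" -> q0 [reject]

No prefix is accepted


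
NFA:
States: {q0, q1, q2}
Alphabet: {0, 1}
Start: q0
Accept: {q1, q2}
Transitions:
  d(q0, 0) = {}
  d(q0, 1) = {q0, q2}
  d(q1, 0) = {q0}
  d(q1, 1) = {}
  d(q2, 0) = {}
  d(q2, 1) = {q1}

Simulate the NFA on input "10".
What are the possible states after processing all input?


Start: {q0}
  --1--> {q0, q2}
  --0--> {}

{} (empty set, no valid transitions)


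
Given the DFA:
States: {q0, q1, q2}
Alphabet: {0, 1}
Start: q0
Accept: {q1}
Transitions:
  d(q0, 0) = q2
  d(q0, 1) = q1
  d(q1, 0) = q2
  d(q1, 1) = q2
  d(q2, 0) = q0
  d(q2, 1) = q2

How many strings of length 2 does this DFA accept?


Enumerating all length-2 strings:
  "00" -> q0 [reject]
  "01" -> q2 [reject]
  "10" -> q2 [reject]
  "11" -> q2 [reject]

0 out of 4


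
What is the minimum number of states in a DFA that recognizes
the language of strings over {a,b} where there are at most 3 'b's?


States: count = 0, 1, ..., 3 (all accepting; 4 states), plus a dead state for count > 3.
Total: 4 + 1 = 5.

5


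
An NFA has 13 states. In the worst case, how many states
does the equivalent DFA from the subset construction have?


Subset construction: one DFA state per subset of NFA states.
2^13 = 8192

8192


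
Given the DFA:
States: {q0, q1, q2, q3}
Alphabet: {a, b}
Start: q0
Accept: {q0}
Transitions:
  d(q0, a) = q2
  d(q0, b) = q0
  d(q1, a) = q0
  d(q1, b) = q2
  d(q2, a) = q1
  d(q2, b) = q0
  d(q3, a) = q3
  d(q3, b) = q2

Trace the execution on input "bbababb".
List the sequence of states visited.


Input: bbababb
d(q0, b) = q0
d(q0, b) = q0
d(q0, a) = q2
d(q2, b) = q0
d(q0, a) = q2
d(q2, b) = q0
d(q0, b) = q0


q0 -> q0 -> q0 -> q2 -> q0 -> q2 -> q0 -> q0


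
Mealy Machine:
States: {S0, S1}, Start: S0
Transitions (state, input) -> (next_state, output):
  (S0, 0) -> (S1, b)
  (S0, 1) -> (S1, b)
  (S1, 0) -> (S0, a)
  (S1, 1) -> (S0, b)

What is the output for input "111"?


Step-by-step:
  (S0, 1) -> (S1, b)
  (S1, 1) -> (S0, b)
  (S0, 1) -> (S1, b)

"bbb"


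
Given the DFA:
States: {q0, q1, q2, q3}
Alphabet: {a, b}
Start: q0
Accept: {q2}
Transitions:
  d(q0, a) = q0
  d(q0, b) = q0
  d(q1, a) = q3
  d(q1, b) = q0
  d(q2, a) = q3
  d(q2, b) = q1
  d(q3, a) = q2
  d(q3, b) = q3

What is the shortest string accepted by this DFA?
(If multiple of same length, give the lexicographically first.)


BFS by string length (lex-first path to each state shown):
  len 0: q0<-""
  len 1: q0<-"a"
  len 2: q0<-"aa"
  len 3: q0<-"aaa"
  len 4: q0<-"aaaa"
  len 5: q0<-"aaaaa"
  len 6: q0<-"aaaaaa"
  len 7: q0<-"aaaaaaa"
  len 8: q0<-"aaaaaaaa"

No string accepted (empty language)


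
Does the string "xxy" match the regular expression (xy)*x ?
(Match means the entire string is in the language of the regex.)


|string| = 3; first = 'x'; last = 'y'

No, "xxy" does not match (xy)*x


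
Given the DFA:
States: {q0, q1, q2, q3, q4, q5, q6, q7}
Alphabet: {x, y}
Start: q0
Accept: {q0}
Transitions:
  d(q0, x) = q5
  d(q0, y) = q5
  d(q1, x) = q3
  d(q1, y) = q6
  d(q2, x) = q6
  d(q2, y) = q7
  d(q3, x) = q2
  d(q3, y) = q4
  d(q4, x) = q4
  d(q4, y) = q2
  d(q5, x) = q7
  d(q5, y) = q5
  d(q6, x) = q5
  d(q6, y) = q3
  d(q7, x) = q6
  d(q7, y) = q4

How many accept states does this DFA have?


Accept states listed: {q0}
Counting: q0(1)

1


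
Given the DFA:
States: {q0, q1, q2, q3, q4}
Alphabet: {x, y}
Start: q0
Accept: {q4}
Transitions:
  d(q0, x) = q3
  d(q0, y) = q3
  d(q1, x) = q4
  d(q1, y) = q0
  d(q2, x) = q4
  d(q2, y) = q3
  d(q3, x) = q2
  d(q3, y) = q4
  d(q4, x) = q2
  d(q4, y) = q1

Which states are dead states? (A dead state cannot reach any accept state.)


Forward reachability from each state:
  q0 -> reaches accept state q4 (live)
  q1 -> reaches accept state q4 (live)
  q2 -> reaches accept state q4 (live)
  q3 -> reaches accept state q4 (live)
  q4 -> reaches accept state q4 (live)

None (all states can reach an accept state)


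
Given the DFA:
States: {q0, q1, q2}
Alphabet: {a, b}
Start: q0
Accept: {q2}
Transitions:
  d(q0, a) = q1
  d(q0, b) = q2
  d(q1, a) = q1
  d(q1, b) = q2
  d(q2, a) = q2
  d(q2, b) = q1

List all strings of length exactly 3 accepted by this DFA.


All strings of length 3: 8 total
Accepted: 4

"aab", "aba", "baa", "bbb"


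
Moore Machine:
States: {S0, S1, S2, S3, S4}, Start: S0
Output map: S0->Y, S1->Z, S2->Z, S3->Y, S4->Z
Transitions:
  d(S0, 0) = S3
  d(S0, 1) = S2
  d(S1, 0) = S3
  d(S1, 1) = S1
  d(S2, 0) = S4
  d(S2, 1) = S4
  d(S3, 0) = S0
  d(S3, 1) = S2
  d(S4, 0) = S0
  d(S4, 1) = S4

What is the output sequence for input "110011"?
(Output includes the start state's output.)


Start: S0 (output Y)
  --1--> S2 (output Z)
  --1--> S4 (output Z)
  --0--> S0 (output Y)
  --0--> S3 (output Y)
  --1--> S2 (output Z)
  --1--> S4 (output Z)

"YZZYYZZ"


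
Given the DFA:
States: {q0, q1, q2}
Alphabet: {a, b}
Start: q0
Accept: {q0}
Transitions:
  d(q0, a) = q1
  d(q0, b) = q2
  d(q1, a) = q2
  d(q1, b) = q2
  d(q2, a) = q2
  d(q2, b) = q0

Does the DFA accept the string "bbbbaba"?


Trace: q0 -> q2 -> q0 -> q2 -> q0 -> q1 -> q2 -> q2
Final state: q2
Accept states: {q0}

No, rejected (final state q2 is not an accept state)


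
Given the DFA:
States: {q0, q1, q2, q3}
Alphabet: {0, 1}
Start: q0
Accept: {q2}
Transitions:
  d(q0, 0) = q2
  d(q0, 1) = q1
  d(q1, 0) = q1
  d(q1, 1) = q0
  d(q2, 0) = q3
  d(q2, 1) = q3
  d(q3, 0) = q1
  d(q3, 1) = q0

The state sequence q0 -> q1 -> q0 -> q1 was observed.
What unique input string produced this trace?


Trace back each transition to find the symbol:
  q0 --[1]--> q1
  q1 --[1]--> q0
  q0 --[1]--> q1

"111"


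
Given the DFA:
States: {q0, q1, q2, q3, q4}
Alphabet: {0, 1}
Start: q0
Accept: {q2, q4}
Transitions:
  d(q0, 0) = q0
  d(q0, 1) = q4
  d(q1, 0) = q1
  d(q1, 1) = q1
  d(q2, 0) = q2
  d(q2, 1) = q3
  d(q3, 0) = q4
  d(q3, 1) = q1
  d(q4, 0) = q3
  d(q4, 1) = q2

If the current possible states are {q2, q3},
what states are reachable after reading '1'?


Apply transition on '1' from each current state:
  d(q2, 1) = q3
  d(q3, 1) = q1

{q1, q3}


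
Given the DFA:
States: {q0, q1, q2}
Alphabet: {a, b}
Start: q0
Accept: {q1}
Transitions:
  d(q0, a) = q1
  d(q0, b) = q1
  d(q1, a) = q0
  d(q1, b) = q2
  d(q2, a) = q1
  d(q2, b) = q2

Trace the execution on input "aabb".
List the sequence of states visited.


Input: aabb
d(q0, a) = q1
d(q1, a) = q0
d(q0, b) = q1
d(q1, b) = q2


q0 -> q1 -> q0 -> q1 -> q2


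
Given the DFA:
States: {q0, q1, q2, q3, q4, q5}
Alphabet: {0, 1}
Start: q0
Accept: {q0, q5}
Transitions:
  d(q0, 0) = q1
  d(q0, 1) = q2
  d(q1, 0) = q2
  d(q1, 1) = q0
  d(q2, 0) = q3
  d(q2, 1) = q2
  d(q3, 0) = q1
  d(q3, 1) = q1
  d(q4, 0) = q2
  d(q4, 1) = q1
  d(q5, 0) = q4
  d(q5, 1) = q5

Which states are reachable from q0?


BFS from q0:
  layer 0: {q0}
  layer 1: {q1, q2}
  layer 2: {q3}

{q0, q1, q2, q3}


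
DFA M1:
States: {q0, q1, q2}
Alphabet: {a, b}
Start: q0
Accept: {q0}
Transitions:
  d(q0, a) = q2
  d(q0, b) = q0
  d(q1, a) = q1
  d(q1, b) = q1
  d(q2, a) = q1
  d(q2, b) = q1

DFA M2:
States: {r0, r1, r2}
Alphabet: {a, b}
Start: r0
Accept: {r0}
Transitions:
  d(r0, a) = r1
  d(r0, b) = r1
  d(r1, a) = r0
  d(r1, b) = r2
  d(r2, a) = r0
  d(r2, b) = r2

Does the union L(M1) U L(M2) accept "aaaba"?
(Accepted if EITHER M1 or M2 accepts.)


M1: final=q1 accepted=False
M2: final=r0 accepted=True

Yes, union accepts


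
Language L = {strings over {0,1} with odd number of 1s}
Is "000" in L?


count('1') = 0; 0 mod 2 = 0

No, "000" is not in L


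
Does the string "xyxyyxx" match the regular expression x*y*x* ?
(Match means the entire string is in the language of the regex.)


|string| = 7; first = 'x'; last = 'x'

No, "xyxyyxx" does not match x*y*x*


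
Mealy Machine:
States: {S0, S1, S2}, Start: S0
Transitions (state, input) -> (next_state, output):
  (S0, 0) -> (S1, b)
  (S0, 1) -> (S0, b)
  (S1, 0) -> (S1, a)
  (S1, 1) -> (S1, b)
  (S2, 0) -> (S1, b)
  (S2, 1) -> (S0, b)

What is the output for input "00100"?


Step-by-step:
  (S0, 0) -> (S1, b)
  (S1, 0) -> (S1, a)
  (S1, 1) -> (S1, b)
  (S1, 0) -> (S1, a)
  (S1, 0) -> (S1, a)

"babaa"


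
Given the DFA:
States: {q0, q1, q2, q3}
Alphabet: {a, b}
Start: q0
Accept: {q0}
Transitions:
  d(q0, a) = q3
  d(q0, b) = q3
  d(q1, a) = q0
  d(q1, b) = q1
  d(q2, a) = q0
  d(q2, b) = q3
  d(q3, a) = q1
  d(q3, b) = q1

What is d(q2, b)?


Looking up transition d(q2, b)

q3


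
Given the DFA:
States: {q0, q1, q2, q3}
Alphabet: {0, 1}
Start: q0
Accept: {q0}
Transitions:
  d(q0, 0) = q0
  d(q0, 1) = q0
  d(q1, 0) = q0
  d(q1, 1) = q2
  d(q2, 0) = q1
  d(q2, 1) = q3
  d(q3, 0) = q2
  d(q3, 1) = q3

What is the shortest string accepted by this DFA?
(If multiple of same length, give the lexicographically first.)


BFS by string length (lex-first path to each state shown):
  len 0: q0<-""
Found accept state at length 0.

"" (empty string)


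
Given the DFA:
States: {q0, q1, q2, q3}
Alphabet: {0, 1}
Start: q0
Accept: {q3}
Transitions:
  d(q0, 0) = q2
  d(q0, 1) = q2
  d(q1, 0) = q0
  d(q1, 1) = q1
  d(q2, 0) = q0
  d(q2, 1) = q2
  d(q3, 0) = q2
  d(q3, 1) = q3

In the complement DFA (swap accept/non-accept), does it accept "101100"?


Trace: q0 -> q2 -> q0 -> q2 -> q2 -> q0 -> q2
Final: q2
Original accept: {q3}
Complement: q2 is not in original accept

Yes, complement accepts (original rejects)


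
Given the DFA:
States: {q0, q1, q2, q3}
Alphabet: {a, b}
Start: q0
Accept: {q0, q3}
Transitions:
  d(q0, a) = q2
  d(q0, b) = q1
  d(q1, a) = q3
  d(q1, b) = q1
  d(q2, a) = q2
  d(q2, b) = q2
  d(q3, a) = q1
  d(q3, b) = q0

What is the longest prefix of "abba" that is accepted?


Run the DFA, marking each prefix where the state is accepting:
  "" -> q0 [accept]
  "a" -> q2 [reject]
  "ab" -> q2 [reject]
  "abb" -> q2 [reject]
  "abba" -> q2 [reject]

""


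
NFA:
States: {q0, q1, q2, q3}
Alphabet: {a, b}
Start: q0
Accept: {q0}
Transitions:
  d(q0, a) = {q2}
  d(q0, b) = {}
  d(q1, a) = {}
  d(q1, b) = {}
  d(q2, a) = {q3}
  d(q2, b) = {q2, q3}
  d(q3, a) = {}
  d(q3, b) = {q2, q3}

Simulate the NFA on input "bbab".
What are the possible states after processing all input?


Start: {q0}
  --b--> {}
  --b--> {}
  --a--> {}
  --b--> {}

{} (empty set, no valid transitions)


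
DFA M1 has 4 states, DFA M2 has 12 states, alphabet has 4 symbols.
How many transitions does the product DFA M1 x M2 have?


Product DFA has 4 * 12 = 48 states.
Each has 4 transitions: 48 * 4 = 192

192


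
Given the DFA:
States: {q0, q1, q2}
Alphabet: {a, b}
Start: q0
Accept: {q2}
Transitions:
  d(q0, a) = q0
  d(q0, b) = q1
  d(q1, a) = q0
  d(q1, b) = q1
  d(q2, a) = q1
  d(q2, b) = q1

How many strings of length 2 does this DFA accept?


Enumerating all length-2 strings:
  "aa" -> q0 [reject]
  "ab" -> q1 [reject]
  "ba" -> q0 [reject]
  "bb" -> q1 [reject]

0 out of 4


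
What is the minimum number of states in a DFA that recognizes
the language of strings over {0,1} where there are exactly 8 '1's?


States: count = 0, 1, ..., 8 (that's 9 states), plus a dead state for count > 8.
Total: 9 + 1 = 10. Accept = count-8 state.

10


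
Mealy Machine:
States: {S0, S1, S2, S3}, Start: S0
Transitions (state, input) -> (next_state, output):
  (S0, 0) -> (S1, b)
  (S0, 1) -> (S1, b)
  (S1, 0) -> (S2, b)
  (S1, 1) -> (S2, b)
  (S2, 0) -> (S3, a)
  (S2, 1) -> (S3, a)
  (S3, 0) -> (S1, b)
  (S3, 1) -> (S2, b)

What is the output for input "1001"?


Step-by-step:
  (S0, 1) -> (S1, b)
  (S1, 0) -> (S2, b)
  (S2, 0) -> (S3, a)
  (S3, 1) -> (S2, b)

"bbab"


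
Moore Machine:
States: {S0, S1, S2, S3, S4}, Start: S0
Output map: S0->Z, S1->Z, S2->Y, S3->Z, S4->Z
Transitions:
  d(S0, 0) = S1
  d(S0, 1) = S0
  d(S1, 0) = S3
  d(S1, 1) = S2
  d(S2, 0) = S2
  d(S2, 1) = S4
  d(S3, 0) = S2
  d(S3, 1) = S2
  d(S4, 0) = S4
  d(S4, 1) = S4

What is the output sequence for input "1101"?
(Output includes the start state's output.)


Start: S0 (output Z)
  --1--> S0 (output Z)
  --1--> S0 (output Z)
  --0--> S1 (output Z)
  --1--> S2 (output Y)

"ZZZZY"


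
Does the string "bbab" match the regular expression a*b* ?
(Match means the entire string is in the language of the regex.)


|string| = 4; first = 'b'; last = 'b'

No, "bbab" does not match a*b*


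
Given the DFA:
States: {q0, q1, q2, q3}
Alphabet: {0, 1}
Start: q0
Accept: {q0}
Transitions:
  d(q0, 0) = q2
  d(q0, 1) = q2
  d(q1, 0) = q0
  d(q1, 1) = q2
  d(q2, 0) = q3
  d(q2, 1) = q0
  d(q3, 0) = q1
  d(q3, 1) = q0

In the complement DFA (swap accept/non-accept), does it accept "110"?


Trace: q0 -> q2 -> q0 -> q2
Final: q2
Original accept: {q0}
Complement: q2 is not in original accept

Yes, complement accepts (original rejects)


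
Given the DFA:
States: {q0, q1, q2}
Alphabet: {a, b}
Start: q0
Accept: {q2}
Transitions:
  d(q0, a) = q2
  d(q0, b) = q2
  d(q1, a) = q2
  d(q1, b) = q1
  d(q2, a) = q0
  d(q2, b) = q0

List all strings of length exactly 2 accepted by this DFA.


All strings of length 2: 4 total
Accepted: 0

None


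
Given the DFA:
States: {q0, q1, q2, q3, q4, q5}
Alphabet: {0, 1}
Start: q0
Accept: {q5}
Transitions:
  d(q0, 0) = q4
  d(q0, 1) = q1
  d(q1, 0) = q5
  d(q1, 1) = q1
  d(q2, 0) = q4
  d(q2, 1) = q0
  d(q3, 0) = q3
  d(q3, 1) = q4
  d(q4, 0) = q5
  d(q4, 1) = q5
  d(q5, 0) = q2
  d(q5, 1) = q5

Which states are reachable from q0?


BFS from q0:
  layer 0: {q0}
  layer 1: {q1, q4}
  layer 2: {q5}
  layer 3: {q2}

{q0, q1, q2, q4, q5}


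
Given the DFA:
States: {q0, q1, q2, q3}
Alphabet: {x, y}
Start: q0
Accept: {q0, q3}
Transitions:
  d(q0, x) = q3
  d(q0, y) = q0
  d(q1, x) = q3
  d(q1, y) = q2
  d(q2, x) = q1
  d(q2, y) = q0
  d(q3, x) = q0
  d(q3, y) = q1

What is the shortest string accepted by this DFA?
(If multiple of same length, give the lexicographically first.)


BFS by string length (lex-first path to each state shown):
  len 0: q0<-""
Found accept state at length 0.

"" (empty string)


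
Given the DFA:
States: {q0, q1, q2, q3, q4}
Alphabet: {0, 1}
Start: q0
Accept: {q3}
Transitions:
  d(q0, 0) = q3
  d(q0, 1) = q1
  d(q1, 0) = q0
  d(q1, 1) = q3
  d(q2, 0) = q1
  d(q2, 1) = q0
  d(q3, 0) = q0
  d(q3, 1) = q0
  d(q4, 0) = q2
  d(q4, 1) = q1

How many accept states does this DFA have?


Accept states listed: {q3}
Counting: q3(1)

1


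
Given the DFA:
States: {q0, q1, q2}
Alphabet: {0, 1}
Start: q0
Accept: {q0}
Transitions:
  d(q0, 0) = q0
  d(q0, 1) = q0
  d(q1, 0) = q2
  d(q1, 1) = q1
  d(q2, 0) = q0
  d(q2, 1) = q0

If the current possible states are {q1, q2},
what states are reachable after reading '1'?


Apply transition on '1' from each current state:
  d(q1, 1) = q1
  d(q2, 1) = q0

{q0, q1}


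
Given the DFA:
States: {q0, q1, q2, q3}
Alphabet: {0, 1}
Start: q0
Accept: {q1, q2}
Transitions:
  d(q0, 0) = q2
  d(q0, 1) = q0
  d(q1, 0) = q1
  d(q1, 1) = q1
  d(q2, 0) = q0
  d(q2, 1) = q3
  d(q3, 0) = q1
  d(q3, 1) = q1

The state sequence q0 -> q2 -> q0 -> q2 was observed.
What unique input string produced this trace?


Trace back each transition to find the symbol:
  q0 --[0]--> q2
  q2 --[0]--> q0
  q0 --[0]--> q2

"000"


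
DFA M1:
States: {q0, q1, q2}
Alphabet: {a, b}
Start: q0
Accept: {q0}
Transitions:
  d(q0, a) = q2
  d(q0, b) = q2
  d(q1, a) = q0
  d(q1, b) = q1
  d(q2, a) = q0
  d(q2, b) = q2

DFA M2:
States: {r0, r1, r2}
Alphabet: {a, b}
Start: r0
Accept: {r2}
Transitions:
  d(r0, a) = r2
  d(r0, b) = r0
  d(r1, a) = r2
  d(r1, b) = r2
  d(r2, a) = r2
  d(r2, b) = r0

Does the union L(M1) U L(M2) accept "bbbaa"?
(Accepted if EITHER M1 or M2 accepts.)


M1: final=q2 accepted=False
M2: final=r2 accepted=True

Yes, union accepts


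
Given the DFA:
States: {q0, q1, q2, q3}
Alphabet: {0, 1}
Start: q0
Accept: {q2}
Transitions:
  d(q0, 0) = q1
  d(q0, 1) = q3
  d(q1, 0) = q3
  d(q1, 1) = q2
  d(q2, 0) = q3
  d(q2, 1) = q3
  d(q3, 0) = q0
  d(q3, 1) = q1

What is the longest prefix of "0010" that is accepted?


Run the DFA, marking each prefix where the state is accepting:
  "" -> q0 [reject]
  "0" -> q1 [reject]
  "00" -> q3 [reject]
  "001" -> q1 [reject]
  "0010" -> q3 [reject]

No prefix is accepted


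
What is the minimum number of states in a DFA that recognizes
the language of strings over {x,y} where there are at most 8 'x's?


States: count = 0, 1, ..., 8 (all accepting; 9 states), plus a dead state for count > 8.
Total: 9 + 1 = 10.

10


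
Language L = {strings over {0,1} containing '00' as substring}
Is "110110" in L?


'00' does not occur

No, "110110" is not in L


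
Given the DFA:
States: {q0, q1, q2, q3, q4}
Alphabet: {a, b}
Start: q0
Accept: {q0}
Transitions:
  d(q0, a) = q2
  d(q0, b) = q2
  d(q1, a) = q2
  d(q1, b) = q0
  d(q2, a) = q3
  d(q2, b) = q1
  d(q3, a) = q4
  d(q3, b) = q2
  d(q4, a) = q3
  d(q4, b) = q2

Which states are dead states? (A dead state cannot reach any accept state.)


Forward reachability from each state:
  q0 -> reaches accept state q0 (live)
  q1 -> reaches accept state q0 (live)
  q2 -> reaches accept state q0 (live)
  q3 -> reaches accept state q0 (live)
  q4 -> reaches accept state q0 (live)

None (all states can reach an accept state)


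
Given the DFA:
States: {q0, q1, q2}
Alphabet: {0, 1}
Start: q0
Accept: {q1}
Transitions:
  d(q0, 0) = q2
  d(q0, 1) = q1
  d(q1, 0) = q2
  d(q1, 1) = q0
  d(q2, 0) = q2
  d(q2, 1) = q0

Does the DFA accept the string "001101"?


Trace: q0 -> q2 -> q2 -> q0 -> q1 -> q2 -> q0
Final state: q0
Accept states: {q1}

No, rejected (final state q0 is not an accept state)


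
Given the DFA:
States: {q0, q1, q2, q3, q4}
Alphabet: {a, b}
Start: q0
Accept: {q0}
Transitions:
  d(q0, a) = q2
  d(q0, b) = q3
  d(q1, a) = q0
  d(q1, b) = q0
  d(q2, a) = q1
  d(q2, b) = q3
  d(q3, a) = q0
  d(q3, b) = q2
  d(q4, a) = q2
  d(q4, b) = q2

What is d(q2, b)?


Looking up transition d(q2, b)

q3


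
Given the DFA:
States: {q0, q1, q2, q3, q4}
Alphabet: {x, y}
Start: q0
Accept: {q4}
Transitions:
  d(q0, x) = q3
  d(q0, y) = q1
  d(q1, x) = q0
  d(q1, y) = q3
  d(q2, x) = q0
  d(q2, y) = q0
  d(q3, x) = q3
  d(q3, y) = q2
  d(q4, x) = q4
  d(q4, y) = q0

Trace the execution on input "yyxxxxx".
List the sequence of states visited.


Input: yyxxxxx
d(q0, y) = q1
d(q1, y) = q3
d(q3, x) = q3
d(q3, x) = q3
d(q3, x) = q3
d(q3, x) = q3
d(q3, x) = q3


q0 -> q1 -> q3 -> q3 -> q3 -> q3 -> q3 -> q3


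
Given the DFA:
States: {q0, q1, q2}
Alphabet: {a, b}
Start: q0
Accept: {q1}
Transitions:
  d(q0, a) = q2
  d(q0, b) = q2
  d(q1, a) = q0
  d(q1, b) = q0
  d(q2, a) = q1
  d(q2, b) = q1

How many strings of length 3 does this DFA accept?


Enumerating all length-3 strings:
  "aaa" -> q0 [reject]
  "aab" -> q0 [reject]
  "aba" -> q0 [reject]
  "abb" -> q0 [reject]
  "baa" -> q0 [reject]
  "bab" -> q0 [reject]
  "bba" -> q0 [reject]
  "bbb" -> q0 [reject]

0 out of 8


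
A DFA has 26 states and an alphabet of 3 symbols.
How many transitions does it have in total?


Each state has exactly one transition per symbol.
26 * 3 = 78

78


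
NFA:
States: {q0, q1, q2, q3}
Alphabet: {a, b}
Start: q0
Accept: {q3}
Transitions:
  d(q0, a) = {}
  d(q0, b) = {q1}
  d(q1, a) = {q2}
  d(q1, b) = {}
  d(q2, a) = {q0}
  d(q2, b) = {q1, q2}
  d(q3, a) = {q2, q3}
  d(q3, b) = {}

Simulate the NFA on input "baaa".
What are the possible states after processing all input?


Start: {q0}
  --b--> {q1}
  --a--> {q2}
  --a--> {q0}
  --a--> {}

{} (empty set, no valid transitions)


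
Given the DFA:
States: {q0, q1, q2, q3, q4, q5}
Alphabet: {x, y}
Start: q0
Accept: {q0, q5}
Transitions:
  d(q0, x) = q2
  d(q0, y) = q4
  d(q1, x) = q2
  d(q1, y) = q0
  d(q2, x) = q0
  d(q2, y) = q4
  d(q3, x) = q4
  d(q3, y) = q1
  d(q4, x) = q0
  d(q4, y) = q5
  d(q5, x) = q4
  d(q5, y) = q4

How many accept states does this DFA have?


Accept states listed: {q0, q5}
Counting: q0(1) q5(2)

2


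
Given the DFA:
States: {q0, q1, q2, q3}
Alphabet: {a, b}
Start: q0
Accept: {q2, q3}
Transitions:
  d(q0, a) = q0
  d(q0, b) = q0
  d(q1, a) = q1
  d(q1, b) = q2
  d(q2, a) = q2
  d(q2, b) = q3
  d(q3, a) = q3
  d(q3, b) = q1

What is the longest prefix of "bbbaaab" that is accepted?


Run the DFA, marking each prefix where the state is accepting:
  "" -> q0 [reject]
  "b" -> q0 [reject]
  "bb" -> q0 [reject]
  "bbb" -> q0 [reject]
  "bbba" -> q0 [reject]
  "bbbaa" -> q0 [reject]
  "bbbaaa" -> q0 [reject]
  "bbbaaab" -> q0 [reject]

No prefix is accepted


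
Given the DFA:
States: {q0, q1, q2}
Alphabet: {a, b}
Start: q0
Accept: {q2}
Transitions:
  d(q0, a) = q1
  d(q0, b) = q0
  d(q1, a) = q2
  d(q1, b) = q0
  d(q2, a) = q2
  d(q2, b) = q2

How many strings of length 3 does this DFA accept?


Enumerating all length-3 strings:
  "aaa" -> q2 [accept]
  "aab" -> q2 [accept]
  "aba" -> q1 [reject]
  "abb" -> q0 [reject]
  "baa" -> q2 [accept]
  "bab" -> q0 [reject]
  "bba" -> q1 [reject]
  "bbb" -> q0 [reject]

3 out of 8


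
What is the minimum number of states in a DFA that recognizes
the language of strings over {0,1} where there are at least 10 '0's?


States: count = 0, 1, ..., 9, and a final '>= 10' state.
Total: 10 + 1 = 11. Accept = '>= 10' state.

11


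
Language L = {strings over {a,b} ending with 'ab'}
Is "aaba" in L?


last two symbols = 'ba'

No, "aaba" is not in L


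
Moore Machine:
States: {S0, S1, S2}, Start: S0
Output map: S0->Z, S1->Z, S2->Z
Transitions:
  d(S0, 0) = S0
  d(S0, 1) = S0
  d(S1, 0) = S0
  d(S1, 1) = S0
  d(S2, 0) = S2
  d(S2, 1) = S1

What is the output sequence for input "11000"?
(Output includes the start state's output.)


Start: S0 (output Z)
  --1--> S0 (output Z)
  --1--> S0 (output Z)
  --0--> S0 (output Z)
  --0--> S0 (output Z)
  --0--> S0 (output Z)

"ZZZZZZ"


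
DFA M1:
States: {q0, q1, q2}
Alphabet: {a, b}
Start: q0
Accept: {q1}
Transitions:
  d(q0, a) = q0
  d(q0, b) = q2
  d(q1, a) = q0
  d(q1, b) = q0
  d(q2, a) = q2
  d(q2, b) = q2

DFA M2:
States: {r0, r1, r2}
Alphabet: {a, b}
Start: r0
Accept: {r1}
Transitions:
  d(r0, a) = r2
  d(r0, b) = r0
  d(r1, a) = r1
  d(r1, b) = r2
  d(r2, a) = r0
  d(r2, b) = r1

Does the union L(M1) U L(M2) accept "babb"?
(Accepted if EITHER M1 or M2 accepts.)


M1: final=q2 accepted=False
M2: final=r2 accepted=False

No, union rejects (neither accepts)


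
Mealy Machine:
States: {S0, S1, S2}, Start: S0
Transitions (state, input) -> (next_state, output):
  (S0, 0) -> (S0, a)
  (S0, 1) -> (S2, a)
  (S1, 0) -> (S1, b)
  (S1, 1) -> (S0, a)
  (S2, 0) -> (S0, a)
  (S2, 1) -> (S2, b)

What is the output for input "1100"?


Step-by-step:
  (S0, 1) -> (S2, a)
  (S2, 1) -> (S2, b)
  (S2, 0) -> (S0, a)
  (S0, 0) -> (S0, a)

"abaa"


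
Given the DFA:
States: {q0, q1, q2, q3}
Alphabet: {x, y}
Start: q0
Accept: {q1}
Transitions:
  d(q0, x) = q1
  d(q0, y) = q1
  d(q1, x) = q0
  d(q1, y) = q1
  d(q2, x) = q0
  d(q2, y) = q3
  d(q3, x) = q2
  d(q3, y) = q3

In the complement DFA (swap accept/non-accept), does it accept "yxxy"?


Trace: q0 -> q1 -> q0 -> q1 -> q1
Final: q1
Original accept: {q1}
Complement: q1 is in original accept

No, complement rejects (original accepts)


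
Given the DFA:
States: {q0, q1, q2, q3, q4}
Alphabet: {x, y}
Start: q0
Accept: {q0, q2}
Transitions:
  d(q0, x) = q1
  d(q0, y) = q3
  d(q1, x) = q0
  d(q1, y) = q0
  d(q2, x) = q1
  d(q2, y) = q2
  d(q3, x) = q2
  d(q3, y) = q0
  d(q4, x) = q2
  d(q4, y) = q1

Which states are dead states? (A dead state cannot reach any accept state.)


Forward reachability from each state:
  q0 -> reaches accept state q0 (live)
  q1 -> reaches accept state q0 (live)
  q2 -> reaches accept state q0 (live)
  q3 -> reaches accept state q0 (live)
  q4 -> reaches accept state q0 (live)

None (all states can reach an accept state)


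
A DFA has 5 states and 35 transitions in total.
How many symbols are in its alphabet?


Each state has exactly one transition per symbol.
|alphabet| = transitions / states = 35 / 5 = 7

7


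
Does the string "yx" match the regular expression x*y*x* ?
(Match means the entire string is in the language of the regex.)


|string| = 2; first = 'y'; last = 'x'

Yes, "yx" matches x*y*x*


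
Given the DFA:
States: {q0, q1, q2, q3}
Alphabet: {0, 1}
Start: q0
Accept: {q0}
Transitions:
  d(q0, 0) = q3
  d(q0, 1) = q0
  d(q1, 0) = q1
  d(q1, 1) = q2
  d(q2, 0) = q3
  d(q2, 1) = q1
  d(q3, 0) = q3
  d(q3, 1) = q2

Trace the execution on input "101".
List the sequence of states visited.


Input: 101
d(q0, 1) = q0
d(q0, 0) = q3
d(q3, 1) = q2


q0 -> q0 -> q3 -> q2


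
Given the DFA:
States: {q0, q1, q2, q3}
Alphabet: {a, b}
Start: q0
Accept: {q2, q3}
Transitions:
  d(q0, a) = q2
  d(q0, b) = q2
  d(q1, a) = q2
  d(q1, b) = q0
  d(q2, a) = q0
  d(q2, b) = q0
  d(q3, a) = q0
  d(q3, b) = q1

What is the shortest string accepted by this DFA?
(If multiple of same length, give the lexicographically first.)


BFS by string length (lex-first path to each state shown):
  len 0: q0<-""
  len 1: q2<-"a"
Found accept state at length 1.

"a"


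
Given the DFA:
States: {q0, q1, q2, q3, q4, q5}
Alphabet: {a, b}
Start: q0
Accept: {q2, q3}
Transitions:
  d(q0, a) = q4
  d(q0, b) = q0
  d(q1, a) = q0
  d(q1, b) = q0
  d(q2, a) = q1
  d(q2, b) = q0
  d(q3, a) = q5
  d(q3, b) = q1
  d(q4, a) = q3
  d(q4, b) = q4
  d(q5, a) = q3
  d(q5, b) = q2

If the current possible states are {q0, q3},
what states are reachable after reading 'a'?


Apply transition on 'a' from each current state:
  d(q0, a) = q4
  d(q3, a) = q5

{q4, q5}


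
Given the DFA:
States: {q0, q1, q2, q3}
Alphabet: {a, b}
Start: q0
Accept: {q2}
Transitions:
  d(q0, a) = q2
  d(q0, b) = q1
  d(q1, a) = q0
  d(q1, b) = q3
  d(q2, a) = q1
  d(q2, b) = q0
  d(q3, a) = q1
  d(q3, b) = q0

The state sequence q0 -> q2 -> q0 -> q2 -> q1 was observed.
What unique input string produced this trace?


Trace back each transition to find the symbol:
  q0 --[a]--> q2
  q2 --[b]--> q0
  q0 --[a]--> q2
  q2 --[a]--> q1

"abaa"


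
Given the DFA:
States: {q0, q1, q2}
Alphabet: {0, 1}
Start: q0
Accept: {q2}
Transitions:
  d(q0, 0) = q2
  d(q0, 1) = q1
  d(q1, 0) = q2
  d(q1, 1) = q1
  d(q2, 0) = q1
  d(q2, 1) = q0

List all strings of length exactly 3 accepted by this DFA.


All strings of length 3: 8 total
Accepted: 3

"000", "010", "110"


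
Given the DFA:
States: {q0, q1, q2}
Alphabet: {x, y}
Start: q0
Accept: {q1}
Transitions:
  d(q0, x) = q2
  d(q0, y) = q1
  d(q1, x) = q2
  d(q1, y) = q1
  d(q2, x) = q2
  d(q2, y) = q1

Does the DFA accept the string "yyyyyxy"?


Trace: q0 -> q1 -> q1 -> q1 -> q1 -> q1 -> q2 -> q1
Final state: q1
Accept states: {q1}

Yes, accepted (final state q1 is an accept state)


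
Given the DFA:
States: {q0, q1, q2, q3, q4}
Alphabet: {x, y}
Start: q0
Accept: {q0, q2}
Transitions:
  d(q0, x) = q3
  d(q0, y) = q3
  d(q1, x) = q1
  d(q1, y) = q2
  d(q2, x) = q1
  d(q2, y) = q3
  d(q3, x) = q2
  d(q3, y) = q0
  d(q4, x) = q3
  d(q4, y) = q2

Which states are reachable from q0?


BFS from q0:
  layer 0: {q0}
  layer 1: {q3}
  layer 2: {q2}
  layer 3: {q1}

{q0, q1, q2, q3}


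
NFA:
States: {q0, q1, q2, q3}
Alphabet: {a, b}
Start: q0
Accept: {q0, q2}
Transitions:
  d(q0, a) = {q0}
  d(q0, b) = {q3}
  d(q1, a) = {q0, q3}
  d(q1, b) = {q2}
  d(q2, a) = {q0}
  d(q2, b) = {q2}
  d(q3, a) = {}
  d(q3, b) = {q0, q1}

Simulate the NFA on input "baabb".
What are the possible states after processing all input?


Start: {q0}
  --b--> {q3}
  --a--> {}
  --a--> {}
  --b--> {}
  --b--> {}

{} (empty set, no valid transitions)


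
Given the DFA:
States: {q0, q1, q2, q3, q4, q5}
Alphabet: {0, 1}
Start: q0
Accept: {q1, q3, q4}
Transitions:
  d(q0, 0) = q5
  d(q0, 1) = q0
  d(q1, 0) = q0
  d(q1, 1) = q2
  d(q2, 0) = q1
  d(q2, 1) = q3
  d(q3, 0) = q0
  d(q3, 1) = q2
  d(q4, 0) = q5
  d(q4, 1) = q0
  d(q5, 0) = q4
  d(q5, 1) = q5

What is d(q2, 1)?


Looking up transition d(q2, 1)

q3


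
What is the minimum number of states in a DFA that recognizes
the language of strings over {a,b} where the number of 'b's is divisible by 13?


States track (count of 'b') mod 13.
Need 13 states: one per remainder 0..12; accept = remainder 0.

13


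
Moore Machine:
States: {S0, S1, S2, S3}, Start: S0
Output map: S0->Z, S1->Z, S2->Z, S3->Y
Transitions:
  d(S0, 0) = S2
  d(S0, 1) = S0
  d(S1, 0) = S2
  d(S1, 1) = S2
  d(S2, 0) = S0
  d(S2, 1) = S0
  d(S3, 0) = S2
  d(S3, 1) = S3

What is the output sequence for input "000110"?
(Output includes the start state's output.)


Start: S0 (output Z)
  --0--> S2 (output Z)
  --0--> S0 (output Z)
  --0--> S2 (output Z)
  --1--> S0 (output Z)
  --1--> S0 (output Z)
  --0--> S2 (output Z)

"ZZZZZZZ"


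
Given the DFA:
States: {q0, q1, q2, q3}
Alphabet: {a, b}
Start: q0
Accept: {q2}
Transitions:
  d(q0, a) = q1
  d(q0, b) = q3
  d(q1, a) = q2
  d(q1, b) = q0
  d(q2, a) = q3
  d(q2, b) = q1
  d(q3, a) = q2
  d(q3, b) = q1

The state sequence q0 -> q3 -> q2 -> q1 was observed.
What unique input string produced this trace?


Trace back each transition to find the symbol:
  q0 --[b]--> q3
  q3 --[a]--> q2
  q2 --[b]--> q1

"bab"


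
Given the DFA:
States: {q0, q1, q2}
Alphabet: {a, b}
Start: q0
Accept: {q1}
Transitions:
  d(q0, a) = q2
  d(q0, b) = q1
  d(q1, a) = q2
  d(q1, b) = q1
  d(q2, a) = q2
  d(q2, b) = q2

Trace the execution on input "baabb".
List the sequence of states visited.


Input: baabb
d(q0, b) = q1
d(q1, a) = q2
d(q2, a) = q2
d(q2, b) = q2
d(q2, b) = q2


q0 -> q1 -> q2 -> q2 -> q2 -> q2


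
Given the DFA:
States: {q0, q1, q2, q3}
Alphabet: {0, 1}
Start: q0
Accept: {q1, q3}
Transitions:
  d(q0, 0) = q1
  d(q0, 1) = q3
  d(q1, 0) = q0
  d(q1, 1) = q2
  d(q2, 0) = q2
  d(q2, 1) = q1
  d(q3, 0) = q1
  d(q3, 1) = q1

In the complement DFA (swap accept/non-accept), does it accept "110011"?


Trace: q0 -> q3 -> q1 -> q0 -> q1 -> q2 -> q1
Final: q1
Original accept: {q1, q3}
Complement: q1 is in original accept

No, complement rejects (original accepts)


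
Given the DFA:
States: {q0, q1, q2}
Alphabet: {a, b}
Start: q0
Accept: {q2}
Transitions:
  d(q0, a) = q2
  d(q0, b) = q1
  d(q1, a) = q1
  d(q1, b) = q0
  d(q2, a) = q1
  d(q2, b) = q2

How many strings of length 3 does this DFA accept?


Enumerating all length-3 strings:
  "aaa" -> q1 [reject]
  "aab" -> q0 [reject]
  "aba" -> q1 [reject]
  "abb" -> q2 [accept]
  "baa" -> q1 [reject]
  "bab" -> q0 [reject]
  "bba" -> q2 [accept]
  "bbb" -> q1 [reject]

2 out of 8


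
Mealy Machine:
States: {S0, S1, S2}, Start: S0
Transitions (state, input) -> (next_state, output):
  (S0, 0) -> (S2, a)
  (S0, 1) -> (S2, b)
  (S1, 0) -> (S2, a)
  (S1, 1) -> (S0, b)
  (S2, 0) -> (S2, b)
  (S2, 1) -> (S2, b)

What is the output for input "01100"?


Step-by-step:
  (S0, 0) -> (S2, a)
  (S2, 1) -> (S2, b)
  (S2, 1) -> (S2, b)
  (S2, 0) -> (S2, b)
  (S2, 0) -> (S2, b)

"abbbb"


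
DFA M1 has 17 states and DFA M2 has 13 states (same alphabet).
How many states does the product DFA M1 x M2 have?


Product construction pairs every M1 state with every M2 state.
17 * 13 = 221

221


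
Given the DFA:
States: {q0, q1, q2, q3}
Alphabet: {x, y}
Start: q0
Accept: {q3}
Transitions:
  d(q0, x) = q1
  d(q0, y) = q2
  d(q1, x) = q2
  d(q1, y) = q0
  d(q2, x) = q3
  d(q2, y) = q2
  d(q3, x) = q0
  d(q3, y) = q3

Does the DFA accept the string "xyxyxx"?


Trace: q0 -> q1 -> q0 -> q1 -> q0 -> q1 -> q2
Final state: q2
Accept states: {q3}

No, rejected (final state q2 is not an accept state)


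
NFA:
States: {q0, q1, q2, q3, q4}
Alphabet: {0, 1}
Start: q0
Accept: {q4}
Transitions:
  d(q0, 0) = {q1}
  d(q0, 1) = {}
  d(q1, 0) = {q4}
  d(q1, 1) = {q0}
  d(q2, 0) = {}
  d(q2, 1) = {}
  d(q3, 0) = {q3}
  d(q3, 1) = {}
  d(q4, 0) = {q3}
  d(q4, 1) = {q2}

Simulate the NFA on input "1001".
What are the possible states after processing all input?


Start: {q0}
  --1--> {}
  --0--> {}
  --0--> {}
  --1--> {}

{} (empty set, no valid transitions)


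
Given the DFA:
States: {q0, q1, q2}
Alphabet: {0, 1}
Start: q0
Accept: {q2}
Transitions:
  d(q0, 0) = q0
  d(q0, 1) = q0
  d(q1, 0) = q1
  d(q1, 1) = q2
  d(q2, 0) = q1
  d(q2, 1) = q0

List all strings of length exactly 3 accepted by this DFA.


All strings of length 3: 8 total
Accepted: 0

None


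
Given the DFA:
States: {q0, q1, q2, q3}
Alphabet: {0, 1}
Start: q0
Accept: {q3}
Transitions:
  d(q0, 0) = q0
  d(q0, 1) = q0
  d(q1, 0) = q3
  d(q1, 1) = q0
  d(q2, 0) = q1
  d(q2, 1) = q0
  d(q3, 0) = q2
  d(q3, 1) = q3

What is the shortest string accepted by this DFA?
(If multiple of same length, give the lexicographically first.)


BFS by string length (lex-first path to each state shown):
  len 0: q0<-""
  len 1: q0<-"0"
  len 2: q0<-"00"
  len 3: q0<-"000"
  len 4: q0<-"0000"
  len 5: q0<-"00000"
  len 6: q0<-"000000"
  len 7: q0<-"0000000"
  len 8: q0<-"00000000"

No string accepted (empty language)


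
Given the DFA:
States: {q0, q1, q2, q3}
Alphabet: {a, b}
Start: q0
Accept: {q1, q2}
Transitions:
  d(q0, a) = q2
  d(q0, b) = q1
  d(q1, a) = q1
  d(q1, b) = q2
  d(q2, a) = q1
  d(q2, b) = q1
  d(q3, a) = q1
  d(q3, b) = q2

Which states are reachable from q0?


BFS from q0:
  layer 0: {q0}
  layer 1: {q1, q2}

{q0, q1, q2}


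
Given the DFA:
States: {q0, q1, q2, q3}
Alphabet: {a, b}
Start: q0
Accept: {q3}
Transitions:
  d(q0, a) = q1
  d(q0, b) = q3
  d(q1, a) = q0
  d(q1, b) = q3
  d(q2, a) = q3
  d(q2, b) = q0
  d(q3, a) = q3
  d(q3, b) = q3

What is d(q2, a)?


Looking up transition d(q2, a)

q3


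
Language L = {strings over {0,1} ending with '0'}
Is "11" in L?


last symbol = '1'

No, "11" is not in L


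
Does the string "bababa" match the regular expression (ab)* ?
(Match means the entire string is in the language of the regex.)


|string| = 6; first = 'b'; last = 'a'

No, "bababa" does not match (ab)*


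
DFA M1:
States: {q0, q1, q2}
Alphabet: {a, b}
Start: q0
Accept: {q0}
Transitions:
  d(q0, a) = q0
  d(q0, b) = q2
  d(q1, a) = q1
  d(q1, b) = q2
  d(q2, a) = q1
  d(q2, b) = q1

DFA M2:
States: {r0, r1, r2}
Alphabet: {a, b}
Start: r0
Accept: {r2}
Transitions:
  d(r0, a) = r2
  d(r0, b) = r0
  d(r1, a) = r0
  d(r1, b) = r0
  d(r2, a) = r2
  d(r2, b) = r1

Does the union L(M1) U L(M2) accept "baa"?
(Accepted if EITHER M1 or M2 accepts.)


M1: final=q1 accepted=False
M2: final=r2 accepted=True

Yes, union accepts


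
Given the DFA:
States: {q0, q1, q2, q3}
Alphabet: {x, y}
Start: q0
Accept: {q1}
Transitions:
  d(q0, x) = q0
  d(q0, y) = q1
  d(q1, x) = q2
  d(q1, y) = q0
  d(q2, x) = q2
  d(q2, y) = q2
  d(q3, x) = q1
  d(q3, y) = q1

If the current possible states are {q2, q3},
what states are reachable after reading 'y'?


Apply transition on 'y' from each current state:
  d(q2, y) = q2
  d(q3, y) = q1

{q1, q2}
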